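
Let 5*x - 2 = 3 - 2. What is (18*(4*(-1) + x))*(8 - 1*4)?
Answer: -1224/5 ≈ -244.80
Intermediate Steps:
x = ⅗ (x = ⅖ + (3 - 2)/5 = ⅖ + (⅕)*1 = ⅖ + ⅕ = ⅗ ≈ 0.60000)
(18*(4*(-1) + x))*(8 - 1*4) = (18*(4*(-1) + ⅗))*(8 - 1*4) = (18*(-4 + ⅗))*(8 - 4) = (18*(-17/5))*4 = -306/5*4 = -1224/5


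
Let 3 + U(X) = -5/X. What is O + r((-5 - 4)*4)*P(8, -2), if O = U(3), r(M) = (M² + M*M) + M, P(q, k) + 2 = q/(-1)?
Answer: -76694/3 ≈ -25565.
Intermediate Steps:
U(X) = -3 - 5/X
P(q, k) = -2 - q (P(q, k) = -2 + q/(-1) = -2 + q*(-1) = -2 - q)
r(M) = M + 2*M² (r(M) = (M² + M²) + M = 2*M² + M = M + 2*M²)
O = -14/3 (O = -3 - 5/3 = -14/3 ≈ -4.6667)
O + r((-5 - 4)*4)*P(8, -2) = -14/3 + (((-5 - 4)*4)*(1 + 2*((-5 - 4)*4)))*(-2 - 1*8) = -14/3 + ((-9*4)*(1 + 2*(-9*4)))*(-2 - 8) = -14/3 - 36*(1 + 2*(-36))*(-10) = -14/3 - 36*(1 - 72)*(-10) = -14/3 - 36*(-71)*(-10) = -14/3 + 2556*(-10) = -14/3 - 25560 = -76694/3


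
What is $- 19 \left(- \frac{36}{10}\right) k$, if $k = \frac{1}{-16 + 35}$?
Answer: $\frac{18}{5} \approx 3.6$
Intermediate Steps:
$k = \frac{1}{19} \approx 0.052632$
$- 19 \left(- \frac{36}{10}\right) k = - 19 \left(- \frac{36}{10}\right) \frac{1}{19} = - 19 \left(\left(-36\right) \frac{1}{10}\right) \frac{1}{19} = \left(-19\right) \left(- \frac{18}{5}\right) \frac{1}{19} = \frac{342}{5} \cdot \frac{1}{19} = \frac{18}{5}$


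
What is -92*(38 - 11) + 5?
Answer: -2479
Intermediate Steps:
-92*(38 - 11) + 5 = -92*27 + 5 = -2484 + 5 = -2479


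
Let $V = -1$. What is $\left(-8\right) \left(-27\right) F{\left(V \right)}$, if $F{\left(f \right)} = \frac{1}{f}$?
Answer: $-216$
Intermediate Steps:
$\left(-8\right) \left(-27\right) F{\left(V \right)} = \frac{\left(-8\right) \left(-27\right)}{-1} = 216 \left(-1\right) = -216$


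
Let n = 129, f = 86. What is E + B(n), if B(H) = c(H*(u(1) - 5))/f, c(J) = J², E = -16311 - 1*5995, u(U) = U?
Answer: -19210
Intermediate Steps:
E = -22306 (E = -16311 - 5995 = -22306)
B(H) = 8*H²/43 (B(H) = (H*(1 - 5))²/86 = (H*(-4))²*(1/86) = (-4*H)²*(1/86) = (16*H²)*(1/86) = 8*H²/43)
E + B(n) = -22306 + (8/43)*129² = -22306 + (8/43)*16641 = -22306 + 3096 = -19210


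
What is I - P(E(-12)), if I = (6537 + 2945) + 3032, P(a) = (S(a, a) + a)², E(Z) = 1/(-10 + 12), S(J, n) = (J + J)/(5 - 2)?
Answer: 450479/36 ≈ 12513.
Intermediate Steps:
S(J, n) = 2*J/3 (S(J, n) = (2*J)/3 = (2*J)*(⅓) = 2*J/3)
E(Z) = ½ (E(Z) = 1/2 = ½)
P(a) = 25*a²/9 (P(a) = (2*a/3 + a)² = (5*a/3)² = 25*a²/9)
I = 12514 (I = 9482 + 3032 = 12514)
I - P(E(-12)) = 12514 - 25*(½)²/9 = 12514 - 25/(9*4) = 12514 - 1*25/36 = 12514 - 25/36 = 450479/36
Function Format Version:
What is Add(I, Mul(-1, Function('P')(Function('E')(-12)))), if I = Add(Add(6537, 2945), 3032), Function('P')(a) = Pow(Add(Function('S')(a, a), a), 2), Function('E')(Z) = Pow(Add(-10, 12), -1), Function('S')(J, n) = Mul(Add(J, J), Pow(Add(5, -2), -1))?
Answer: Rational(450479, 36) ≈ 12513.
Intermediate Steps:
Function('S')(J, n) = Mul(Rational(2, 3), J) (Function('S')(J, n) = Mul(Mul(2, J), Pow(3, -1)) = Mul(Mul(2, J), Rational(1, 3)) = Mul(Rational(2, 3), J))
Function('E')(Z) = Rational(1, 2) (Function('E')(Z) = Pow(2, -1) = Rational(1, 2))
Function('P')(a) = Mul(Rational(25, 9), Pow(a, 2)) (Function('P')(a) = Pow(Add(Mul(Rational(2, 3), a), a), 2) = Pow(Mul(Rational(5, 3), a), 2) = Mul(Rational(25, 9), Pow(a, 2)))
I = 12514 (I = Add(9482, 3032) = 12514)
Add(I, Mul(-1, Function('P')(Function('E')(-12)))) = Add(12514, Mul(-1, Mul(Rational(25, 9), Pow(Rational(1, 2), 2)))) = Add(12514, Mul(-1, Mul(Rational(25, 9), Rational(1, 4)))) = Add(12514, Mul(-1, Rational(25, 36))) = Add(12514, Rational(-25, 36)) = Rational(450479, 36)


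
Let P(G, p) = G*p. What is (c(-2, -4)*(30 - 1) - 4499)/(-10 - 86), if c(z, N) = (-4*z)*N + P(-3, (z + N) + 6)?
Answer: 1809/32 ≈ 56.531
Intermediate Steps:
c(z, N) = -18 - 3*N - 3*z - 4*N*z (c(z, N) = (-4*z)*N - 3*((z + N) + 6) = -4*N*z - 3*((N + z) + 6) = -4*N*z - 3*(6 + N + z) = -4*N*z + (-18 - 3*N - 3*z) = -18 - 3*N - 3*z - 4*N*z)
(c(-2, -4)*(30 - 1) - 4499)/(-10 - 86) = ((-18 - 3*(-4) - 3*(-2) - 4*(-4)*(-2))*(30 - 1) - 4499)/(-10 - 86) = ((-18 + 12 + 6 - 32)*29 - 4499)/(-96) = (-32*29 - 4499)*(-1/96) = (-928 - 4499)*(-1/96) = -5427*(-1/96) = 1809/32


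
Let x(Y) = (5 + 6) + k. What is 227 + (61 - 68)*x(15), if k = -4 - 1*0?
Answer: 178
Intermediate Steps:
k = -4 (k = -4 + 0 = -4)
x(Y) = 7 (x(Y) = (5 + 6) - 4 = 11 - 4 = 7)
227 + (61 - 68)*x(15) = 227 + (61 - 68)*7 = 227 - 7*7 = 227 - 49 = 178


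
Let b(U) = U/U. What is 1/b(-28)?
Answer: 1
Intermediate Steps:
b(U) = 1
1/b(-28) = 1/1 = 1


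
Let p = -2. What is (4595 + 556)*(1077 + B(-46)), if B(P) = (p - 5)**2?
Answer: 5800026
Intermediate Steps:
B(P) = 49 (B(P) = (-2 - 5)**2 = (-7)**2 = 49)
(4595 + 556)*(1077 + B(-46)) = (4595 + 556)*(1077 + 49) = 5151*1126 = 5800026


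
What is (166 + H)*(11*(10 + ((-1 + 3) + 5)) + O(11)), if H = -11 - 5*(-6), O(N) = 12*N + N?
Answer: 61050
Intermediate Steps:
O(N) = 13*N
H = 19 (H = -11 + 30 = 19)
(166 + H)*(11*(10 + ((-1 + 3) + 5)) + O(11)) = (166 + 19)*(11*(10 + ((-1 + 3) + 5)) + 13*11) = 185*(11*(10 + (2 + 5)) + 143) = 185*(11*(10 + 7) + 143) = 185*(11*17 + 143) = 185*(187 + 143) = 185*330 = 61050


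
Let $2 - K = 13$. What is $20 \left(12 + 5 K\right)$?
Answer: $-860$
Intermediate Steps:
$K = -11$ ($K = 2 - 13 = -11$)
$20 \left(12 + 5 K\right) = 20 \left(12 + 5 \left(-11\right)\right) = 20 \left(12 - 55\right) = 20 \left(-43\right) = -860$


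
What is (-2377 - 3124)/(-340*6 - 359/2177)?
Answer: 11975677/4441439 ≈ 2.6964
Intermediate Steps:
(-2377 - 3124)/(-340*6 - 359/2177) = -5501/(-2040 - 359*1/2177) = -5501/(-2040 - 359/2177) = -5501/(-4441439/2177) = -5501*(-2177/4441439) = 11975677/4441439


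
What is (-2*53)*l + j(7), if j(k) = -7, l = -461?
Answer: 48859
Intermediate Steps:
(-2*53)*l + j(7) = -2*53*(-461) - 7 = -106*(-461) - 7 = 48866 - 7 = 48859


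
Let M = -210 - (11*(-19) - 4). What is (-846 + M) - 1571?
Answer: -2414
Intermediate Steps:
M = 3 (M = -210 - (-209 - 4) = -210 - 1*(-213) = -210 + 213 = 3)
(-846 + M) - 1571 = (-846 + 3) - 1571 = -843 - 1571 = -2414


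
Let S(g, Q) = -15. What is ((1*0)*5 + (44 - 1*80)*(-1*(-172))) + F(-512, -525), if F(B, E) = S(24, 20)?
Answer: -6207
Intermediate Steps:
F(B, E) = -15
((1*0)*5 + (44 - 1*80)*(-1*(-172))) + F(-512, -525) = ((1*0)*5 + (44 - 1*80)*(-1*(-172))) - 15 = (0*5 + (44 - 80)*172) - 15 = (0 - 36*172) - 15 = (0 - 6192) - 15 = -6192 - 15 = -6207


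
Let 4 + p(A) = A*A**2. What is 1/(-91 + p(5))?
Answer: 1/30 ≈ 0.033333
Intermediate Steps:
p(A) = -4 + A**3 (p(A) = -4 + A*A**2 = -4 + A**3)
1/(-91 + p(5)) = 1/(-91 + (-4 + 5**3)) = 1/(-91 + (-4 + 125)) = 1/(-91 + 121) = 1/30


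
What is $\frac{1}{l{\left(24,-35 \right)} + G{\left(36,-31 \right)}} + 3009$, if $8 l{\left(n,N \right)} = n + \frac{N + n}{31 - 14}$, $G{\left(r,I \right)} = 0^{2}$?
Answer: $\frac{1194709}{397} \approx 3009.3$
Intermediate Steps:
$G{\left(r,I \right)} = 0$
$l{\left(n,N \right)} = \frac{N}{136} + \frac{9 n}{68}$ ($l{\left(n,N \right)} = \frac{n + \frac{N + n}{31 - 14}}{8} = \frac{n + \frac{N + n}{17}}{8} = \frac{n + \left(N + n\right) \frac{1}{17}}{8} = \frac{n + \left(\frac{N}{17} + \frac{n}{17}\right)}{8} = \frac{\frac{N}{17} + \frac{18 n}{17}}{8} = \frac{N}{136} + \frac{9 n}{68}$)
$\frac{1}{l{\left(24,-35 \right)} + G{\left(36,-31 \right)}} + 3009 = \frac{1}{\left(\frac{1}{136} \left(-35\right) + \frac{9}{68} \cdot 24\right) + 0} + 3009 = \frac{1}{\left(- \frac{35}{136} + \frac{54}{17}\right) + 0} + 3009 = \frac{1}{\frac{397}{136} + 0} + 3009 = \frac{1}{\frac{397}{136}} + 3009 = \frac{136}{397} + 3009 = \frac{1194709}{397}$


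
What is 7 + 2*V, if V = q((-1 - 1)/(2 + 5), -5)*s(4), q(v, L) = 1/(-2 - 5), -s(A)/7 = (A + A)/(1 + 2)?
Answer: 37/3 ≈ 12.333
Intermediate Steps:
s(A) = -14*A/3 (s(A) = -7*(A + A)/(1 + 2) = -7*2*A/3 = -14*A/3)
q(v, L) = -1/7 (q(v, L) = 1/(-7) = -1/7)
V = 8/3 (V = -(-2)*4/3 = -1/7*(-56/3) = 8/3 ≈ 2.6667)
7 + 2*V = 7 + 2*(8/3) = 7 + 16/3 = 37/3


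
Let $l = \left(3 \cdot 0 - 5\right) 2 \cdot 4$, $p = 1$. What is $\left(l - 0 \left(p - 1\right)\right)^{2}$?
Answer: $1600$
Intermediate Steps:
$l = -40$ ($l = \left(0 - 5\right) 2 \cdot 4 = \left(-5\right) 2 \cdot 4 = \left(-10\right) 4 = -40$)
$\left(l - 0 \left(p - 1\right)\right)^{2} = \left(-40 - 0 \left(1 - 1\right)\right)^{2} = \left(-40 - 0 \cdot 0\right)^{2} = \left(-40 - 0\right)^{2} = \left(-40 + 0\right)^{2} = \left(-40\right)^{2} = 1600$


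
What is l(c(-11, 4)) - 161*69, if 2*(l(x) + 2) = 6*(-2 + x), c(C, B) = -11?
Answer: -11150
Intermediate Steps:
l(x) = -8 + 3*x (l(x) = -2 + (6*(-2 + x))/2 = -2 + (-12 + 6*x)/2 = -2 + (-6 + 3*x) = -8 + 3*x)
l(c(-11, 4)) - 161*69 = (-8 + 3*(-11)) - 161*69 = (-8 - 33) - 1*11109 = -41 - 11109 = -11150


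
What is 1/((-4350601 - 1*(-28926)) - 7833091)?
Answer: -1/12154766 ≈ -8.2272e-8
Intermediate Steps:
1/((-4350601 - 1*(-28926)) - 7833091) = 1/((-4350601 + 28926) - 7833091) = 1/(-4321675 - 7833091) = 1/(-12154766) = -1/12154766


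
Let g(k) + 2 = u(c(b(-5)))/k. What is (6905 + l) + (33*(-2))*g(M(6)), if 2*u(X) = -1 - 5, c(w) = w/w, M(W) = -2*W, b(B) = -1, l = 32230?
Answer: 78501/2 ≈ 39251.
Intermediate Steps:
c(w) = 1
u(X) = -3 (u(X) = (-1 - 5)/2 = (½)*(-6) = -3)
g(k) = -2 - 3/k
(6905 + l) + (33*(-2))*g(M(6)) = (6905 + 32230) + (33*(-2))*(-2 - 3/((-2*6))) = 39135 - 66*(-2 - 3/(-12)) = 39135 - 66*(-2 - 3*(-1/12)) = 39135 - 66*(-2 + ¼) = 39135 - 66*(-7/4) = 39135 + 231/2 = 78501/2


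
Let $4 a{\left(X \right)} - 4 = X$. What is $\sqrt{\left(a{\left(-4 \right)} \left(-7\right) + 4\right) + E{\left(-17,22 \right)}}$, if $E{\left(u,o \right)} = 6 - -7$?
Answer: $\sqrt{17} \approx 4.1231$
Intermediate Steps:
$a{\left(X \right)} = 1 + \frac{X}{4}$
$E{\left(u,o \right)} = 13$ ($E{\left(u,o \right)} = 6 + 7 = 13$)
$\sqrt{\left(a{\left(-4 \right)} \left(-7\right) + 4\right) + E{\left(-17,22 \right)}} = \sqrt{\left(\left(1 + \frac{1}{4} \left(-4\right)\right) \left(-7\right) + 4\right) + 13} = \sqrt{\left(\left(1 - 1\right) \left(-7\right) + 4\right) + 13} = \sqrt{\left(0 \left(-7\right) + 4\right) + 13} = \sqrt{\left(0 + 4\right) + 13} = \sqrt{4 + 13} = \sqrt{17}$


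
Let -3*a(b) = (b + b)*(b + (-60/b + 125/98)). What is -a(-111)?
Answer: 395901/49 ≈ 8079.6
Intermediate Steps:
a(b) = -2*b*(125/98 + b - 60/b)/3 (a(b) = -(b + b)*(b + (-60/b + 125/98))/3 = -2*b*(b + (-60/b + 125*(1/98)))/3 = -2*b*(b + (-60/b + 125/98))/3 = -2*b*(b + (125/98 - 60/b))/3 = -2*b*(125/98 + b - 60/b)/3)
-a(-111) = -(40 - 125/147*(-111) - 2/3*(-111)**2) = -(40 + 4625/49 - 2/3*12321) = -(40 + 4625/49 - 8214) = -1*(-395901/49) = 395901/49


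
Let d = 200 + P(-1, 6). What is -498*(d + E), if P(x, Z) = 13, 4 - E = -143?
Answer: -179280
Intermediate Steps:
E = 147 (E = 4 - 1*(-143) = 4 + 143 = 147)
d = 213 (d = 200 + 13 = 213)
-498*(d + E) = -498*(213 + 147) = -498*360 = -179280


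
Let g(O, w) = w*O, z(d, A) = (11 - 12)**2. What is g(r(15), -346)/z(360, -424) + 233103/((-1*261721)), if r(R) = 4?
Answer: -362454967/261721 ≈ -1384.9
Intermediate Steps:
z(d, A) = 1 (z(d, A) = (-1)**2 = 1)
g(O, w) = O*w
g(r(15), -346)/z(360, -424) + 233103/((-1*261721)) = (4*(-346))/1 + 233103/((-1*261721)) = -1384*1 + 233103/(-261721) = -1384 + 233103*(-1/261721) = -1384 - 233103/261721 = -362454967/261721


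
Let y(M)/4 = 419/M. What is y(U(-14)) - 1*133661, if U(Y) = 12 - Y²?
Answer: -6148825/46 ≈ -1.3367e+5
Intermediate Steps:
y(M) = 1676/M (y(M) = 4*(419/M) = 1676/M)
y(U(-14)) - 1*133661 = 1676/(12 - 1*(-14)²) - 1*133661 = 1676/(12 - 1*196) - 133661 = 1676/(12 - 196) - 133661 = 1676/(-184) - 133661 = 1676*(-1/184) - 133661 = -419/46 - 133661 = -6148825/46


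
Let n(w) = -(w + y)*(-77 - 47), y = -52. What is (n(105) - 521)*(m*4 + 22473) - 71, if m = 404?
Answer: 145762468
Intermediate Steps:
n(w) = -6448 + 124*w (n(w) = -(w - 52)*(-77 - 47) = -(-52 + w)*(-124) = -(6448 - 124*w) = -6448 + 124*w)
(n(105) - 521)*(m*4 + 22473) - 71 = ((-6448 + 124*105) - 521)*(404*4 + 22473) - 71 = ((-6448 + 13020) - 521)*(1616 + 22473) - 71 = (6572 - 521)*24089 - 71 = 6051*24089 - 71 = 145762539 - 71 = 145762468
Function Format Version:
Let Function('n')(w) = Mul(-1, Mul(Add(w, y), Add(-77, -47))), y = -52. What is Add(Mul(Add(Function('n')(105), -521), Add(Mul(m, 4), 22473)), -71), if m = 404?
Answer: 145762468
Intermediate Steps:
Function('n')(w) = Add(-6448, Mul(124, w)) (Function('n')(w) = Mul(-1, Mul(Add(w, -52), Add(-77, -47))) = Mul(-1, Mul(Add(-52, w), -124)) = Mul(-1, Add(6448, Mul(-124, w))) = Add(-6448, Mul(124, w)))
Add(Mul(Add(Function('n')(105), -521), Add(Mul(m, 4), 22473)), -71) = Add(Mul(Add(Add(-6448, Mul(124, 105)), -521), Add(Mul(404, 4), 22473)), -71) = Add(Mul(Add(Add(-6448, 13020), -521), Add(1616, 22473)), -71) = Add(Mul(Add(6572, -521), 24089), -71) = Add(Mul(6051, 24089), -71) = Add(145762539, -71) = 145762468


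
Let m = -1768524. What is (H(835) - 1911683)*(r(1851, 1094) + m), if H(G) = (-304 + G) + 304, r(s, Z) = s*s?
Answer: -3167568780096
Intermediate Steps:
r(s, Z) = s²
H(G) = G
(H(835) - 1911683)*(r(1851, 1094) + m) = (835 - 1911683)*(1851² - 1768524) = -1910848*(3426201 - 1768524) = -1910848*1657677 = -3167568780096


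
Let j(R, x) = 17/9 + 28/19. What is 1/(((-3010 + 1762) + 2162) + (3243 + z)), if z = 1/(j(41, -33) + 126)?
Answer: 22121/91957168 ≈ 0.00024056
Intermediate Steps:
j(R, x) = 575/171 (j(R, x) = 17*(1/9) + 28*(1/19) = 17/9 + 28/19 = 575/171)
z = 171/22121 (z = 1/(575/171 + 126) = 1/(22121/171) = 171/22121 ≈ 0.0077302)
1/(((-3010 + 1762) + 2162) + (3243 + z)) = 1/(((-3010 + 1762) + 2162) + (3243 + 171/22121)) = 1/((-1248 + 2162) + 71738574/22121) = 1/(914 + 71738574/22121) = 1/(91957168/22121) = 22121/91957168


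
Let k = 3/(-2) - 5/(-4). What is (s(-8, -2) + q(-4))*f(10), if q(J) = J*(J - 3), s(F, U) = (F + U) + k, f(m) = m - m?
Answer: 0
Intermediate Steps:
f(m) = 0
k = -¼ (k = 3*(-½) - 5*(-¼) = -3/2 + 5/4 = -¼ ≈ -0.25000)
s(F, U) = -¼ + F + U (s(F, U) = (F + U) - ¼ = -¼ + F + U)
q(J) = J*(-3 + J)
(s(-8, -2) + q(-4))*f(10) = ((-¼ - 8 - 2) - 4*(-3 - 4))*0 = (-41/4 - 4*(-7))*0 = (-41/4 + 28)*0 = (71/4)*0 = 0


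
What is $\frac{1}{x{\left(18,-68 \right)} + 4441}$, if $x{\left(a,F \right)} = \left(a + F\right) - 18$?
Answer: $\frac{1}{4373} \approx 0.00022868$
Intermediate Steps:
$x{\left(a,F \right)} = -18 + F + a$ ($x{\left(a,F \right)} = \left(F + a\right) - 18 = -18 + F + a$)
$\frac{1}{x{\left(18,-68 \right)} + 4441} = \frac{1}{\left(-18 - 68 + 18\right) + 4441} = \frac{1}{-68 + 4441} = \frac{1}{4373}$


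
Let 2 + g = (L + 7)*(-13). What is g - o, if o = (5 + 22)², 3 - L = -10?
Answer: -991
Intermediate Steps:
L = 13 (L = 3 - 1*(-10) = 3 + 10 = 13)
o = 729 (o = 27² = 729)
g = -262 (g = -2 + (13 + 7)*(-13) = -2 + 20*(-13) = -2 - 260 = -262)
g - o = -262 - 1*729 = -262 - 729 = -991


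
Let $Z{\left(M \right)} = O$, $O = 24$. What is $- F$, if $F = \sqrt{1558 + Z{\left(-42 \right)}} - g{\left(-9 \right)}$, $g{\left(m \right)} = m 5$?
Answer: $-45 - \sqrt{1582} \approx -84.774$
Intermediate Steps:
$Z{\left(M \right)} = 24$
$g{\left(m \right)} = 5 m$
$F = 45 + \sqrt{1582}$ ($F = \sqrt{1558 + 24} - 5 \left(-9\right) = \sqrt{1582} - -45 = \sqrt{1582} + 45 = 45 + \sqrt{1582} \approx 84.774$)
$- F = - (45 + \sqrt{1582}) = -45 - \sqrt{1582}$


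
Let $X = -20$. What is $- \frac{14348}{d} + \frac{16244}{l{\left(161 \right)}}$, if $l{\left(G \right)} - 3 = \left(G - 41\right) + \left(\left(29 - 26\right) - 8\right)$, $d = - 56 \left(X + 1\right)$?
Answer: $\frac{1948819}{15694} \approx 124.18$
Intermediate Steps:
$d = 1064$ ($d = - 56 \left(-20 + 1\right) = \left(-56\right) \left(-19\right) = 1064$)
$l{\left(G \right)} = -43 + G$ ($l{\left(G \right)} = 3 + \left(\left(G - 41\right) + \left(\left(29 - 26\right) - 8\right)\right) = 3 + \left(\left(G - 41\right) + \left(3 - 8\right)\right) = 3 + \left(\left(-41 + G\right) - 5\right) = 3 + \left(-46 + G\right) = -43 + G$)
$- \frac{14348}{d} + \frac{16244}{l{\left(161 \right)}} = - \frac{14348}{1064} + \frac{16244}{-43 + 161} = \left(-14348\right) \frac{1}{1064} + \frac{16244}{118} = - \frac{3587}{266} + 16244 \cdot \frac{1}{118} = - \frac{3587}{266} + \frac{8122}{59} = \frac{1948819}{15694}$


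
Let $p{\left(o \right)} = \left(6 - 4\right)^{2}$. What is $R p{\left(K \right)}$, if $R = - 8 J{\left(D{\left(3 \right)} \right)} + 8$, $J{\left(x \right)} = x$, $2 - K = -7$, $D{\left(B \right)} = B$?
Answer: $-64$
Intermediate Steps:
$K = 9$ ($K = 2 - -7 = 2 + 7 = 9$)
$p{\left(o \right)} = 4$ ($p{\left(o \right)} = 2^{2} = 4$)
$R = -16$ ($R = \left(-8\right) 3 + 8 = -24 + 8 = -16$)
$R p{\left(K \right)} = \left(-16\right) 4 = -64$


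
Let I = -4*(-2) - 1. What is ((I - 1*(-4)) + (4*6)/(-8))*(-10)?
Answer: -80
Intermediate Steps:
I = 7 (I = 8 - 1 = 7)
((I - 1*(-4)) + (4*6)/(-8))*(-10) = ((7 - 1*(-4)) + (4*6)/(-8))*(-10) = ((7 + 4) + 24*(-1/8))*(-10) = (11 - 3)*(-10) = 8*(-10) = -80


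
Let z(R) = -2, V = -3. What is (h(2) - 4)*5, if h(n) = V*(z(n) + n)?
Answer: -20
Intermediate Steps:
h(n) = 6 - 3*n (h(n) = -3*(-2 + n) = 6 - 3*n)
(h(2) - 4)*5 = ((6 - 3*2) - 4)*5 = ((6 - 6) - 4)*5 = (0 - 4)*5 = -4*5 = -20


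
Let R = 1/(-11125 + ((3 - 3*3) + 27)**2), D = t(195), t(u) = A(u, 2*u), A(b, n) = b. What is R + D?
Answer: 2083379/10684 ≈ 195.00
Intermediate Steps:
t(u) = u
D = 195
R = -1/10684 (R = 1/(-11125 + ((3 - 9) + 27)**2) = 1/(-11125 + (-6 + 27)**2) = 1/(-11125 + 21**2) = 1/(-11125 + 441) = 1/(-10684) = -1/10684 ≈ -9.3598e-5)
R + D = -1/10684 + 195 = 2083379/10684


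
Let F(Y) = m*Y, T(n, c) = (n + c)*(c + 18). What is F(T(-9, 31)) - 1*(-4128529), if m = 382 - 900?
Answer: 3570125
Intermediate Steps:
m = -518
T(n, c) = (18 + c)*(c + n) (T(n, c) = (c + n)*(18 + c) = (18 + c)*(c + n))
F(Y) = -518*Y
F(T(-9, 31)) - 1*(-4128529) = -518*(31² + 18*31 + 18*(-9) + 31*(-9)) - 1*(-4128529) = -518*(961 + 558 - 162 - 279) + 4128529 = -518*1078 + 4128529 = -558404 + 4128529 = 3570125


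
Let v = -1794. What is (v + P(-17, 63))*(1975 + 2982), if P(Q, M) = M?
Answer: -8580567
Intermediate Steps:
(v + P(-17, 63))*(1975 + 2982) = (-1794 + 63)*(1975 + 2982) = -1731*4957 = -8580567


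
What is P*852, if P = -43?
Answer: -36636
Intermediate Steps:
P*852 = -43*852 = -36636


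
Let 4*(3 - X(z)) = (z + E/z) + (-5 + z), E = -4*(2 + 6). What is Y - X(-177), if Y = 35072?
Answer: 24765341/708 ≈ 34979.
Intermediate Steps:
E = -32 (E = -4*8 = -32)
X(z) = 17/4 + 8/z - z/2 (X(z) = 3 - ((z - 32/z) + (-5 + z))/4 = 3 - (-5 - 32/z + 2*z)/4 = 3 + (5/4 + 8/z - z/2) = 17/4 + 8/z - z/2)
Y - X(-177) = 35072 - (17/4 + 8/(-177) - ½*(-177)) = 35072 - (17/4 + 8*(-1/177) + 177/2) = 35072 - (17/4 - 8/177 + 177/2) = 35072 - 1*65635/708 = 35072 - 65635/708 = 24765341/708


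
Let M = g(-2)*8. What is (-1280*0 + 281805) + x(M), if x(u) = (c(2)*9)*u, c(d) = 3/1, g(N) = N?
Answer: 281373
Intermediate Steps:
c(d) = 3 (c(d) = 3*1 = 3)
M = -16 (M = -2*8 = -16)
x(u) = 27*u (x(u) = (3*9)*u = 27*u)
(-1280*0 + 281805) + x(M) = (-1280*0 + 281805) + 27*(-16) = (0 + 281805) - 432 = 281805 - 432 = 281373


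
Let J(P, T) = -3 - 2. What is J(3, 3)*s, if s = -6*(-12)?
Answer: -360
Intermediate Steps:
J(P, T) = -5
s = 72
J(3, 3)*s = -5*72 = -360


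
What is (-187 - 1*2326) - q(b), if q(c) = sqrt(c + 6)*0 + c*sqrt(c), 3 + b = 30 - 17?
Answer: -2513 - 10*sqrt(10) ≈ -2544.6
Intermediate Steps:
b = 10 (b = -3 + (30 - 17) = -3 + 13 = 10)
q(c) = c**(3/2) (q(c) = sqrt(6 + c)*0 + c**(3/2) = 0 + c**(3/2) = c**(3/2))
(-187 - 1*2326) - q(b) = (-187 - 1*2326) - 10**(3/2) = (-187 - 2326) - 10*sqrt(10) = -2513 - 10*sqrt(10)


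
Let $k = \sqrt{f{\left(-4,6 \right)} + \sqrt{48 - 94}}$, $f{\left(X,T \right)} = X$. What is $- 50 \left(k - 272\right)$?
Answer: $13600 - 50 \sqrt{-4 + i \sqrt{46}} \approx 13530.0 - 121.83 i$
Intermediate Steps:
$k = \sqrt{-4 + i \sqrt{46}}$ ($k = \sqrt{-4 + \sqrt{48 - 94}} = \sqrt{-4 + \sqrt{-46}} = \sqrt{-4 + i \sqrt{46}} \approx 1.3918 + 2.4366 i$)
$- 50 \left(k - 272\right) = - 50 \left(\sqrt{-4 + i \sqrt{46}} - 272\right) = - 50 \left(-272 + \sqrt{-4 + i \sqrt{46}}\right) = 13600 - 50 \sqrt{-4 + i \sqrt{46}}$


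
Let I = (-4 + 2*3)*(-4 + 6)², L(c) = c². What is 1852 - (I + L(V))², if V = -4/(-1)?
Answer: 1276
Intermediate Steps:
V = 4 (V = -4*(-1) = -2*(-2) = 4)
I = 8 (I = (-4 + 6)*2² = 2*4 = 8)
1852 - (I + L(V))² = 1852 - (8 + 4²)² = 1852 - (8 + 16)² = 1852 - 1*24² = 1852 - 1*576 = 1852 - 576 = 1276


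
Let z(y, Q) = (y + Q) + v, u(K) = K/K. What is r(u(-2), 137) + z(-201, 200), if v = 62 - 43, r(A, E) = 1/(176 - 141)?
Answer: 631/35 ≈ 18.029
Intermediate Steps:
u(K) = 1
r(A, E) = 1/35
v = 19
z(y, Q) = 19 + Q + y (z(y, Q) = (y + Q) + 19 = (Q + y) + 19 = 19 + Q + y)
r(u(-2), 137) + z(-201, 200) = 1/35 + (19 + 200 - 201) = 1/35 + 18 = 631/35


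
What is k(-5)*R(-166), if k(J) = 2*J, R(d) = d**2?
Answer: -275560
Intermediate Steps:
k(-5)*R(-166) = (2*(-5))*(-166)**2 = -10*27556 = -275560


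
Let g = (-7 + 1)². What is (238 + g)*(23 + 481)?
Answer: 138096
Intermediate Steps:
g = 36 (g = (-6)² = 36)
(238 + g)*(23 + 481) = (238 + 36)*(23 + 481) = 274*504 = 138096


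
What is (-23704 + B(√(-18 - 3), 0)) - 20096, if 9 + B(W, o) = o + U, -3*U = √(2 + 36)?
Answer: -43809 - √38/3 ≈ -43811.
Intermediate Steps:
U = -√38/3 (U = -√(2 + 36)/3 = -√38/3 ≈ -2.0548)
B(W, o) = -9 + o - √38/3 (B(W, o) = -9 + (o - √38/3) = -9 + o - √38/3)
(-23704 + B(√(-18 - 3), 0)) - 20096 = (-23704 + (-9 + 0 - √38/3)) - 20096 = (-23704 + (-9 - √38/3)) - 20096 = (-23713 - √38/3) - 20096 = -43809 - √38/3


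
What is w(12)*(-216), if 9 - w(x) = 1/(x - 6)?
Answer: -1908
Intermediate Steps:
w(x) = 9 - 1/(-6 + x) (w(x) = 9 - 1/(x - 6) = 9 - 1/(-6 + x))
w(12)*(-216) = ((-55 + 9*12)/(-6 + 12))*(-216) = ((-55 + 108)/6)*(-216) = ((⅙)*53)*(-216) = (53/6)*(-216) = -1908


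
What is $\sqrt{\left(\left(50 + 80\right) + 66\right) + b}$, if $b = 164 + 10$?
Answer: $\sqrt{370} \approx 19.235$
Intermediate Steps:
$b = 174$
$\sqrt{\left(\left(50 + 80\right) + 66\right) + b} = \sqrt{\left(\left(50 + 80\right) + 66\right) + 174} = \sqrt{\left(130 + 66\right) + 174} = \sqrt{196 + 174} = \sqrt{370}$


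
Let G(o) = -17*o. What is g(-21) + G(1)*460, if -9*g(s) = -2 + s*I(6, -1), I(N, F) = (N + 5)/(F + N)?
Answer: -351659/45 ≈ -7814.6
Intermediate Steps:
I(N, F) = (5 + N)/(F + N)
g(s) = 2/9 - 11*s/45 (g(s) = -(-2 + s*((5 + 6)/(-1 + 6)))/9 = -(-2 + s*(11/5))/9 = -(-2 + 11*s/5)/9 = 2/9 - 11*s/45)
g(-21) + G(1)*460 = (2/9 - 11/45*(-21)) - 17*1*460 = (2/9 + 77/15) - 17*460 = 241/45 - 7820 = -351659/45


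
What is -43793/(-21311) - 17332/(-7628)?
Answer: 175853814/40640077 ≈ 4.3271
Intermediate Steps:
-43793/(-21311) - 17332/(-7628) = -43793*(-1/21311) - 17332*(-1/7628) = 43793/21311 + 4333/1907 = 175853814/40640077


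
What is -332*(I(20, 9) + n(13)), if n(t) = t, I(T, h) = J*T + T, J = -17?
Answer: 101924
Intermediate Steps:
I(T, h) = -16*T (I(T, h) = -17*T + T = -16*T)
-332*(I(20, 9) + n(13)) = -332*(-16*20 + 13) = -332*(-320 + 13) = -332*(-307) = 101924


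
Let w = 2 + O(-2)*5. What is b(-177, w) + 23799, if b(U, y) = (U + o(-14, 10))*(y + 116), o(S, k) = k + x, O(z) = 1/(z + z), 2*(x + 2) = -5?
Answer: 30211/8 ≈ 3776.4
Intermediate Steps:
x = -9/2 (x = -2 + (1/2)*(-5) = -2 - 5/2 = -9/2 ≈ -4.5000)
O(z) = 1/(2*z)
o(S, k) = -9/2 + k (o(S, k) = k - 9/2 = -9/2 + k)
w = 3/4 (w = 2 + ((1/2)/(-2))*5 = 2 + ((1/2)*(-1/2))*5 = 2 - 1/4*5 = 2 - 5/4 = 3/4 ≈ 0.75000)
b(U, y) = (116 + y)*(11/2 + U) (b(U, y) = (U + (-9/2 + 10))*(y + 116) = (U + 11/2)*(116 + y) = (11/2 + U)*(116 + y) = (116 + y)*(11/2 + U))
b(-177, w) + 23799 = (638 + 116*(-177) + (11/2)*(3/4) - 177*3/4) + 23799 = (638 - 20532 + 33/8 - 531/4) + 23799 = -160181/8 + 23799 = 30211/8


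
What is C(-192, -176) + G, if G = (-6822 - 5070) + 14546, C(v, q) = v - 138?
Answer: 2324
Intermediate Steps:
C(v, q) = -138 + v
G = 2654 (G = -11892 + 14546 = 2654)
C(-192, -176) + G = (-138 - 192) + 2654 = -330 + 2654 = 2324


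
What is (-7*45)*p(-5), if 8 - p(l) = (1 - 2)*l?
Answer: -945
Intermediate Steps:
p(l) = 8 + l (p(l) = 8 - (1 - 2)*l = 8 - (-1)*l = 8 + l)
(-7*45)*p(-5) = (-7*45)*(8 - 5) = -315*3 = -945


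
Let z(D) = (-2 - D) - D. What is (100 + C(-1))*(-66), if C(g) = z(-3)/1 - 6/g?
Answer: -7260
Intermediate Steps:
z(D) = -2 - 2*D
C(g) = 4 - 6/g (C(g) = (-2 - 2*(-3))/1 - 6/g = (-2 + 6)*1 - 6/g = 4*1 - 6/g = 4 - 6/g)
(100 + C(-1))*(-66) = (100 + (4 - 6/(-1)))*(-66) = (100 + (4 - 6*(-1)))*(-66) = (100 + (4 + 6))*(-66) = (100 + 10)*(-66) = 110*(-66) = -7260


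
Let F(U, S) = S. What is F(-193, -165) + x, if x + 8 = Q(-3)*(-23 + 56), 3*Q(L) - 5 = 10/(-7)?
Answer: -936/7 ≈ -133.71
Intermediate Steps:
Q(L) = 25/21 (Q(L) = 5/3 + (10/(-7))/3 = 5/3 + (10*(-⅐))/3 = 5/3 + (⅓)*(-10/7) = 5/3 - 10/21 = 25/21)
x = 219/7 (x = -8 + 25*(-23 + 56)/21 = -8 + (25/21)*33 = -8 + 275/7 = 219/7 ≈ 31.286)
F(-193, -165) + x = -165 + 219/7 = -936/7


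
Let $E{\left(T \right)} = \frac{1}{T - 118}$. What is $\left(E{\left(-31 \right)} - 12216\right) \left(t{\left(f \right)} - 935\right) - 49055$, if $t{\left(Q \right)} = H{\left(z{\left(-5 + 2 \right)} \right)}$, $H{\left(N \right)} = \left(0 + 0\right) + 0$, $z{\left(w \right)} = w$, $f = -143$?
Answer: $\frac{1694563780}{149} \approx 1.1373 \cdot 10^{7}$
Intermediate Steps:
$H{\left(N \right)} = 0$ ($H{\left(N \right)} = 0 + 0 = 0$)
$t{\left(Q \right)} = 0$
$E{\left(T \right)} = \frac{1}{-118 + T}$
$\left(E{\left(-31 \right)} - 12216\right) \left(t{\left(f \right)} - 935\right) - 49055 = \left(\frac{1}{-118 - 31} - 12216\right) \left(0 - 935\right) - 49055 = \left(\frac{1}{-149} - 12216\right) \left(-935\right) - 49055 = \left(- \frac{1}{149} - 12216\right) \left(-935\right) - 49055 = \left(- \frac{1820185}{149}\right) \left(-935\right) - 49055 = \frac{1701872975}{149} - 49055 = \frac{1694563780}{149}$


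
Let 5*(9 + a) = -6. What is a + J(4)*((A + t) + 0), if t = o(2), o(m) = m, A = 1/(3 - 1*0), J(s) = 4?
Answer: -13/15 ≈ -0.86667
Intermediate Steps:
A = ⅓ (A = 1/(3 + 0) = 1/3 = ⅓ ≈ 0.33333)
t = 2
a = -51/5 (a = -9 + (⅕)*(-6) = -9 - 6/5 = -51/5 ≈ -10.200)
a + J(4)*((A + t) + 0) = -51/5 + 4*((⅓ + 2) + 0) = -51/5 + 4*(7/3 + 0) = -51/5 + 4*(7/3) = -51/5 + 28/3 = -13/15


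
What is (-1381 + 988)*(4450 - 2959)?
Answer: -585963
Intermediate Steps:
(-1381 + 988)*(4450 - 2959) = -393*1491 = -585963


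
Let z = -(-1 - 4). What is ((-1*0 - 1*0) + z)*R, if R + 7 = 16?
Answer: 45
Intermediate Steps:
z = 5 (z = -1*(-5) = 5)
R = 9 (R = -7 + 16 = 9)
((-1*0 - 1*0) + z)*R = ((-1*0 - 1*0) + 5)*9 = ((0 + 0) + 5)*9 = (0 + 5)*9 = 5*9 = 45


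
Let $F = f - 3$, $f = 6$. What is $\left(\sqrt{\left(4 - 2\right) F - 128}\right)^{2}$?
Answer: $-122$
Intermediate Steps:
$F = 3$ ($F = 6 - 3 = 3$)
$\left(\sqrt{\left(4 - 2\right) F - 128}\right)^{2} = \left(\sqrt{\left(4 - 2\right) 3 - 128}\right)^{2} = \left(\sqrt{2 \cdot 3 - 128}\right)^{2} = \left(\sqrt{6 - 128}\right)^{2} = \left(\sqrt{-122}\right)^{2} = \left(i \sqrt{122}\right)^{2} = -122$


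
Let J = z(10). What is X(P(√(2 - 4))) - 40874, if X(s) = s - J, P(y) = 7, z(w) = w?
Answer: -40877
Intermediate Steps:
J = 10
X(s) = -10 + s (X(s) = s - 1*10 = s - 10 = -10 + s)
X(P(√(2 - 4))) - 40874 = (-10 + 7) - 40874 = -3 - 40874 = -40877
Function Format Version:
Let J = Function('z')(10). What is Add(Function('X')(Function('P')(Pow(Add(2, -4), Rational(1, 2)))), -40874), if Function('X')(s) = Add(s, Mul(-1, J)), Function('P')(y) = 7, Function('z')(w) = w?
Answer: -40877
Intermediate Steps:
J = 10
Function('X')(s) = Add(-10, s) (Function('X')(s) = Add(s, Mul(-1, 10)) = Add(s, -10) = Add(-10, s))
Add(Function('X')(Function('P')(Pow(Add(2, -4), Rational(1, 2)))), -40874) = Add(Add(-10, 7), -40874) = Add(-3, -40874) = -40877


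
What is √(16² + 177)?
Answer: √433 ≈ 20.809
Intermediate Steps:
√(16² + 177) = √(256 + 177) = √433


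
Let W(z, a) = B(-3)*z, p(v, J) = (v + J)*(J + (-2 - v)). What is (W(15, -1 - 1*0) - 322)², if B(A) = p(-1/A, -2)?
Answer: 410881/9 ≈ 45653.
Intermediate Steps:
p(v, J) = (J + v)*(-2 + J - v)
B(A) = 8 - 1/A² + 2/A (B(A) = (-2)² - (-1/A)² - 2*(-2) - (-2)/A = 4 - 1/A² + 4 + 2/A = 8 - 1/A² + 2/A)
W(z, a) = 65*z/9 (W(z, a) = (8 - 1/(-3)² + 2/(-3))*z = (8 - 1*⅑ + 2*(-⅓))*z = (8 - ⅑ - ⅔)*z = 65*z/9)
(W(15, -1 - 1*0) - 322)² = ((65/9)*15 - 322)² = (325/3 - 322)² = (-641/3)² = 410881/9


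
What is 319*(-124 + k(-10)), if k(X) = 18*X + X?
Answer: -100166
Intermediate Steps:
k(X) = 19*X
319*(-124 + k(-10)) = 319*(-124 + 19*(-10)) = 319*(-124 - 190) = 319*(-314) = -100166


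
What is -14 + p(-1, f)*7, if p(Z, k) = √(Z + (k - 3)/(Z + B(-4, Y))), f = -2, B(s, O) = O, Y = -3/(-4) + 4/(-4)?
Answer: -14 + 7*√3 ≈ -1.8756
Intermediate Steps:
Y = -¼ (Y = -3*(-¼) + 4*(-¼) = ¾ - 1 = -¼ ≈ -0.25000)
p(Z, k) = √(Z + (-3 + k)/(-¼ + Z)) (p(Z, k) = √(Z + (k - 3)/(Z - ¼)) = √(Z + (-3 + k)/(-¼ + Z)))
-14 + p(-1, f)*7 = -14 + √((-12 + 4*(-2) - (-1 + 4*(-1)))/(-1 + 4*(-1)))*7 = -14 + √((-12 - 8 - (-1 - 4))/(-1 - 4))*7 = -14 + √((-12 - 8 - 1*(-5))/(-5))*7 = -14 + √(-(-12 - 8 + 5)/5)*7 = -14 + √(-⅕*(-15))*7 = -14 + √3*7 = -14 + 7*√3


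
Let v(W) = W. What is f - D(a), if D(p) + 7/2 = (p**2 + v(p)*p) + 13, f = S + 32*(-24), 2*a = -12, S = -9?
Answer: -1717/2 ≈ -858.50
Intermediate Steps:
a = -6 (a = (1/2)*(-12) = -6)
f = -777 (f = -9 + 32*(-24) = -9 - 768 = -777)
D(p) = 19/2 + 2*p**2 (D(p) = -7/2 + ((p**2 + p*p) + 13) = -7/2 + ((p**2 + p**2) + 13) = -7/2 + (2*p**2 + 13) = -7/2 + (13 + 2*p**2) = 19/2 + 2*p**2)
f - D(a) = -777 - (19/2 + 2*(-6)**2) = -777 - (19/2 + 2*36) = -777 - (19/2 + 72) = -777 - 1*163/2 = -777 - 163/2 = -1717/2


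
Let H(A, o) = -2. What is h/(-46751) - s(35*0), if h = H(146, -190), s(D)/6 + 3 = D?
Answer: 841520/46751 ≈ 18.000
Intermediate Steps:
s(D) = -18 + 6*D
h = -2
h/(-46751) - s(35*0) = -2/(-46751) - (-18 + 6*(35*0)) = -2*(-1/46751) - (-18 + 6*0) = 2/46751 - (-18 + 0) = 2/46751 - 1*(-18) = 2/46751 + 18 = 841520/46751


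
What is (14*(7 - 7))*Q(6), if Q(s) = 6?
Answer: 0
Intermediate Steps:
(14*(7 - 7))*Q(6) = (14*(7 - 7))*6 = (14*0)*6 = 0*6 = 0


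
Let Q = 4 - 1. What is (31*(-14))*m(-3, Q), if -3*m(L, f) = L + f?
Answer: 0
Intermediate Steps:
Q = 3
m(L, f) = -L/3 - f/3 (m(L, f) = -(L + f)/3 = -L/3 - f/3)
(31*(-14))*m(-3, Q) = (31*(-14))*(-1/3*(-3) - 1/3*3) = -434*(1 - 1) = -434*0 = 0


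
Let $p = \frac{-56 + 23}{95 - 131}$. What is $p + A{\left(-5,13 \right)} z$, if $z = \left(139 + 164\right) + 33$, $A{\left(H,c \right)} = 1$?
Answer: $\frac{4043}{12} \approx 336.92$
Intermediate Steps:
$z = 336$ ($z = 303 + 33 = 336$)
$p = \frac{11}{12}$ ($p = - \frac{33}{-36} = \left(-33\right) \left(- \frac{1}{36}\right) = \frac{11}{12} \approx 0.91667$)
$p + A{\left(-5,13 \right)} z = \frac{11}{12} + 1 \cdot 336 = \frac{11}{12} + 336 = \frac{4043}{12}$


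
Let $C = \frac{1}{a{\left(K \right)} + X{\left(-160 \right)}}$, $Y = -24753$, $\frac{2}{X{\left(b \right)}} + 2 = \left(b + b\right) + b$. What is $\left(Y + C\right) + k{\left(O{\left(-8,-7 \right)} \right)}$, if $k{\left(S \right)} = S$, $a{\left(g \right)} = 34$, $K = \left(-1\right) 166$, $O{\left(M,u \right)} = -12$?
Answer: $- \frac{202899404}{8193} \approx -24765.0$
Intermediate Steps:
$X{\left(b \right)} = \frac{2}{-2 + 3 b}$ ($X{\left(b \right)} = \frac{2}{-2 + \left(\left(b + b\right) + b\right)} = \frac{2}{-2 + \left(2 b + b\right)} = \frac{2}{-2 + 3 b}$)
$K = -166$
$C = \frac{241}{8193}$ ($C = \frac{1}{34 + \frac{2}{-2 + 3 \left(-160\right)}} = \frac{1}{34 + \frac{2}{-2 - 480}} = \frac{1}{34 + \frac{2}{-482}} = \frac{1}{34 + 2 \left(- \frac{1}{482}\right)} = \frac{1}{34 - \frac{1}{241}} = \frac{1}{\frac{8193}{241}} = \frac{241}{8193} \approx 0.029415$)
$\left(Y + C\right) + k{\left(O{\left(-8,-7 \right)} \right)} = \left(-24753 + \frac{241}{8193}\right) - 12 = - \frac{202801088}{8193} - 12 = - \frac{202899404}{8193}$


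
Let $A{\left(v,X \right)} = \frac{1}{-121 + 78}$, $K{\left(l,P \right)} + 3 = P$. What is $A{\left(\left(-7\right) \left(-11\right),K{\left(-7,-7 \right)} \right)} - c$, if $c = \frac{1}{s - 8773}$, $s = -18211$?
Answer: $- \frac{26941}{1160312} \approx -0.023219$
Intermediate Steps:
$K{\left(l,P \right)} = -3 + P$
$A{\left(v,X \right)} = - \frac{1}{43}$ ($A{\left(v,X \right)} = \frac{1}{-43} = - \frac{1}{43}$)
$c = - \frac{1}{26984}$ ($c = \frac{1}{-18211 - 8773} = \frac{1}{-26984} = - \frac{1}{26984} \approx -3.7059 \cdot 10^{-5}$)
$A{\left(\left(-7\right) \left(-11\right),K{\left(-7,-7 \right)} \right)} - c = - \frac{1}{43} - - \frac{1}{26984} = - \frac{1}{43} + \frac{1}{26984} = - \frac{26941}{1160312}$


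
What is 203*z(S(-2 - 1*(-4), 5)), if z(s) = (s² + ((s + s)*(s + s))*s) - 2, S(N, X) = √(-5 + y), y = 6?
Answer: 609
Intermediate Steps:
S(N, X) = 1 (S(N, X) = √(-5 + 6) = √1 = 1)
z(s) = -2 + s² + 4*s³ (z(s) = (s² + ((2*s)*(2*s))*s) - 2 = (s² + (4*s²)*s) - 2 = (s² + 4*s³) - 2 = -2 + s² + 4*s³)
203*z(S(-2 - 1*(-4), 5)) = 203*(-2 + 1² + 4*1³) = 203*(-2 + 1 + 4*1) = 203*(-2 + 1 + 4) = 203*3 = 609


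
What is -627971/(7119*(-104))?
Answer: 627971/740376 ≈ 0.84818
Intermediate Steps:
-627971/(7119*(-104)) = -627971/(-740376) = -627971*(-1)/740376 = -1*(-627971/740376) = 627971/740376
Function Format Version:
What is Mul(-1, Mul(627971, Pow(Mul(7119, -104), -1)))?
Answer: Rational(627971, 740376) ≈ 0.84818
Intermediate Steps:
Mul(-1, Mul(627971, Pow(Mul(7119, -104), -1))) = Mul(-1, Mul(627971, Pow(-740376, -1))) = Mul(-1, Mul(627971, Rational(-1, 740376))) = Mul(-1, Rational(-627971, 740376)) = Rational(627971, 740376)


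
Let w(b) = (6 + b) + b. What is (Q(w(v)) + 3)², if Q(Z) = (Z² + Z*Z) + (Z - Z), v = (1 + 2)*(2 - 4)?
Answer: 5625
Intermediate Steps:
v = -6 (v = 3*(-2) = -6)
w(b) = 6 + 2*b
Q(Z) = 2*Z² (Q(Z) = (Z² + Z²) + 0 = 2*Z² + 0 = 2*Z²)
(Q(w(v)) + 3)² = (2*(6 + 2*(-6))² + 3)² = (2*(6 - 12)² + 3)² = (2*(-6)² + 3)² = (2*36 + 3)² = (72 + 3)² = 75² = 5625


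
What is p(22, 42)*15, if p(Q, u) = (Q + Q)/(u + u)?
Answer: 55/7 ≈ 7.8571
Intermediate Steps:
p(Q, u) = Q/u (p(Q, u) = (2*Q)/((2*u)) = (2*Q)*(1/(2*u)) = Q/u)
p(22, 42)*15 = (22/42)*15 = (22*(1/42))*15 = (11/21)*15 = 55/7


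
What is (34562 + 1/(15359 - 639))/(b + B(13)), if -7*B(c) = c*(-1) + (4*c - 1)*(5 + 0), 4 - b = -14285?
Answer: 3561268487/1468776320 ≈ 2.4246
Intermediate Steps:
b = 14289 (b = 4 - 1*(-14285) = 4 + 14285 = 14289)
B(c) = 5/7 - 19*c/7 (B(c) = -(c*(-1) + (4*c - 1)*(5 + 0))/7 = -(-c + (-1 + 4*c)*5)/7 = -(-c + (-5 + 20*c))/7 = -(-5 + 19*c)/7 = 5/7 - 19*c/7)
(34562 + 1/(15359 - 639))/(b + B(13)) = (34562 + 1/(15359 - 639))/(14289 + (5/7 - 19/7*13)) = (34562 + 1/14720)/(14289 + (5/7 - 247/7)) = (34562 + 1/14720)/(14289 - 242/7) = 508752641/(14720*(99781/7)) = (508752641/14720)*(7/99781) = 3561268487/1468776320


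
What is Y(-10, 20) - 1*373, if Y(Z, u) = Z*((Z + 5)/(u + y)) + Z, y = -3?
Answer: -6461/17 ≈ -380.06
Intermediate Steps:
Y(Z, u) = Z + Z*(5 + Z)/(-3 + u) (Y(Z, u) = Z*((Z + 5)/(u - 3)) + Z = Z*((5 + Z)/(-3 + u)) + Z = Z*(5 + Z)/(-3 + u) + Z = Z + Z*(5 + Z)/(-3 + u))
Y(-10, 20) - 1*373 = -10*(2 - 10 + 20)/(-3 + 20) - 1*373 = -10*12/17 - 373 = -10*1/17*12 - 373 = -120/17 - 373 = -6461/17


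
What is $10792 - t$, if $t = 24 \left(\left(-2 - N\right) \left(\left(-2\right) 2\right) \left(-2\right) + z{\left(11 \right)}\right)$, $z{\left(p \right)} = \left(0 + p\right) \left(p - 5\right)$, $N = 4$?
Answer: $10360$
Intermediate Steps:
$z{\left(p \right)} = p \left(-5 + p\right)$
$t = 432$ ($t = 24 \left(\left(-2 - 4\right) \left(\left(-2\right) 2\right) \left(-2\right) + 11 \left(-5 + 11\right)\right) = 24 \left(\left(-2 - 4\right) \left(-4\right) \left(-2\right) + 11 \cdot 6\right) = 24 \left(\left(-6\right) \left(-4\right) \left(-2\right) + 66\right) = 24 \left(24 \left(-2\right) + 66\right) = 24 \left(-48 + 66\right) = 24 \cdot 18 = 432$)
$10792 - t = 10792 - 432 = 10360$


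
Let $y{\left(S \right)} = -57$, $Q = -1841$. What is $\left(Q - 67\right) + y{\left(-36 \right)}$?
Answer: $-1965$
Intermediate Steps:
$\left(Q - 67\right) + y{\left(-36 \right)} = \left(-1841 - 67\right) - 57 = -1908 - 57 = -1965$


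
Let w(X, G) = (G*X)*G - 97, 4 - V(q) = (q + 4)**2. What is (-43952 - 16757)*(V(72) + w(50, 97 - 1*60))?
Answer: -3799229929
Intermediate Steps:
V(q) = 4 - (4 + q)**2 (V(q) = 4 - (q + 4)**2 = 4 - (4 + q)**2)
w(X, G) = -97 + X*G**2 (w(X, G) = X*G**2 - 97 = -97 + X*G**2)
(-43952 - 16757)*(V(72) + w(50, 97 - 1*60)) = (-43952 - 16757)*((4 - (4 + 72)**2) + (-97 + 50*(97 - 1*60)**2)) = -60709*((4 - 1*76**2) + (-97 + 50*(97 - 60)**2)) = -60709*((4 - 1*5776) + (-97 + 50*37**2)) = -60709*((4 - 5776) + (-97 + 50*1369)) = -60709*(-5772 + (-97 + 68450)) = -60709*(-5772 + 68353) = -60709*62581 = -3799229929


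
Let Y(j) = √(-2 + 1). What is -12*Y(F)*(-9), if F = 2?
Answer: 108*I ≈ 108.0*I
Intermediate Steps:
Y(j) = I (Y(j) = √(-1) = I)
-12*Y(F)*(-9) = -12*I*(-9) = 108*I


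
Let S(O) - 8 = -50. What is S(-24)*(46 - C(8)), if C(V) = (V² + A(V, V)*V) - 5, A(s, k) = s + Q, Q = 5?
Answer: 4914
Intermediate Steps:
A(s, k) = 5 + s (A(s, k) = s + 5 = 5 + s)
S(O) = -42 (S(O) = 8 - 50 = -42)
C(V) = -5 + V² + V*(5 + V) (C(V) = (V² + (5 + V)*V) - 5 = (V² + V*(5 + V)) - 5 = -5 + V² + V*(5 + V))
S(-24)*(46 - C(8)) = -42*(46 - (-5 + 8² + 8*(5 + 8))) = -42*(46 - (-5 + 64 + 8*13)) = -42*(46 - (-5 + 64 + 104)) = -42*(46 - 1*163) = -42*(46 - 163) = -42*(-117) = 4914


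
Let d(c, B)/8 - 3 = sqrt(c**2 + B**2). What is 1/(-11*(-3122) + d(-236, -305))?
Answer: 17183/585751906 - 2*sqrt(148721)/292875953 ≈ 2.6701e-5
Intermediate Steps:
d(c, B) = 24 + 8*sqrt(B**2 + c**2) (d(c, B) = 24 + 8*sqrt(c**2 + B**2) = 24 + 8*sqrt(B**2 + c**2))
1/(-11*(-3122) + d(-236, -305)) = 1/(-11*(-3122) + (24 + 8*sqrt((-305)**2 + (-236)**2))) = 1/(34342 + (24 + 8*sqrt(93025 + 55696))) = 1/(34342 + (24 + 8*sqrt(148721))) = 1/(34366 + 8*sqrt(148721))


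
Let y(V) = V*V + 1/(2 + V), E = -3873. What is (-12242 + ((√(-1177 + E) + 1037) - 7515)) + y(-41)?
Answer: -664522/39 + 5*I*√202 ≈ -17039.0 + 71.063*I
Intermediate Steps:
y(V) = V² + 1/(2 + V)
(-12242 + ((√(-1177 + E) + 1037) - 7515)) + y(-41) = (-12242 + ((√(-1177 - 3873) + 1037) - 7515)) + (1 + (-41)³ + 2*(-41)²)/(2 - 41) = (-12242 + ((√(-5050) + 1037) - 7515)) + (1 - 68921 + 2*1681)/(-39) = (-12242 + ((5*I*√202 + 1037) - 7515)) - (1 - 68921 + 3362)/39 = (-12242 + ((1037 + 5*I*√202) - 7515)) - 1/39*(-65558) = (-12242 + (-6478 + 5*I*√202)) + 65558/39 = (-18720 + 5*I*√202) + 65558/39 = -664522/39 + 5*I*√202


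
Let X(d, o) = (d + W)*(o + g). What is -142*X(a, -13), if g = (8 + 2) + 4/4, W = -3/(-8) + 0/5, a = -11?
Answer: -6035/2 ≈ -3017.5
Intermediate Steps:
W = 3/8 (W = -3*(-⅛) + 0*(⅕) = 3/8 + 0 = 3/8 ≈ 0.37500)
g = 11 (g = 10 + 4*(¼) = 10 + 1 = 11)
X(d, o) = (11 + o)*(3/8 + d) (X(d, o) = (d + 3/8)*(o + 11) = (3/8 + d)*(11 + o) = (11 + o)*(3/8 + d))
-142*X(a, -13) = -142*(33/8 + 11*(-11) + (3/8)*(-13) - 11*(-13)) = -142*(33/8 - 121 - 39/8 + 143) = -142*85/4 = -6035/2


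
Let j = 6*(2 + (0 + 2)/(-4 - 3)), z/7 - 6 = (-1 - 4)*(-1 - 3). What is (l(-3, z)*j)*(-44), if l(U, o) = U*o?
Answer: 247104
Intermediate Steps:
z = 182 (z = 42 + 7*((-1 - 4)*(-1 - 3)) = 42 + 7*(-5*(-4)) = 42 + 7*20 = 42 + 140 = 182)
j = 72/7 (j = 6*(2 + 2/(-7)) = 6*(2 + 2*(-⅐)) = 6*(2 - 2/7) = 6*(12/7) = 72/7 ≈ 10.286)
(l(-3, z)*j)*(-44) = (-3*182*(72/7))*(-44) = -546*72/7*(-44) = -5616*(-44) = 247104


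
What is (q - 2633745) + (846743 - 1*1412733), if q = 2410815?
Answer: -788920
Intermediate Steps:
(q - 2633745) + (846743 - 1*1412733) = (2410815 - 2633745) + (846743 - 1*1412733) = -222930 + (846743 - 1412733) = -222930 - 565990 = -788920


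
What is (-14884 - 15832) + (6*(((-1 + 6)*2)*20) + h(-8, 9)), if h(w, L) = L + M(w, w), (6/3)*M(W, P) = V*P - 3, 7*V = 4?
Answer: -413151/14 ≈ -29511.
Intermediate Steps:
V = 4/7 (V = (1/7)*4 = 4/7 ≈ 0.57143)
M(W, P) = -3/2 + 2*P/7 (M(W, P) = (4*P/7 - 3)/2 = (-3 + 4*P/7)/2 = -3/2 + 2*P/7)
h(w, L) = -3/2 + L + 2*w/7 (h(w, L) = L + (-3/2 + 2*w/7) = -3/2 + L + 2*w/7)
(-14884 - 15832) + (6*(((-1 + 6)*2)*20) + h(-8, 9)) = (-14884 - 15832) + (6*(((-1 + 6)*2)*20) + (-3/2 + 9 + (2/7)*(-8))) = -30716 + (6*((5*2)*20) + (-3/2 + 9 - 16/7)) = -30716 + (6*(10*20) + 73/14) = -30716 + (6*200 + 73/14) = -30716 + (1200 + 73/14) = -30716 + 16873/14 = -413151/14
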